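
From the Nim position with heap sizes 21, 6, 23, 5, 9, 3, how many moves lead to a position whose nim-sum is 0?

1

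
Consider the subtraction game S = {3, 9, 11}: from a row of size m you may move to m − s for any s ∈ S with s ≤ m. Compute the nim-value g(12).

Build the Grundy sequence with g(k) = mex{g(k−s) : s ∈ {3, 9, 11}, s ≤ k}:
k:     0  1  2  3  4  5  6  7  8  9 10 11 12
g(k):  0  0  0  1  1  1  0  0  0  1  1  1  2
So g(12) = 2.

2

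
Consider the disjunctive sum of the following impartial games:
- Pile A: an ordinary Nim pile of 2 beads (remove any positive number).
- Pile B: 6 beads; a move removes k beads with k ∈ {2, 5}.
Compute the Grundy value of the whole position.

Pile A is a plain Nim pile of size 2, so its Grundy value is 2.
Grundy values for pile B (subtraction set {2, 5}):
g(0) = mex{} = 0
g(1) = mex{} = 0
g(2) = mex{0} = 1
g(3) = mex{0} = 1
g(4) = mex{1} = 0
g(5) = mex{0,1} = 2
g(6) = mex{0} = 1
So g(6) = 1.
By the Sprague-Grundy theorem, the Grundy value of a sum of independent games is the XOR of the component values.
Combined value = 2 ⊕ 1 = 3.

3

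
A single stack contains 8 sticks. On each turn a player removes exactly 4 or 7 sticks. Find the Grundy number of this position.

2

Compute g(0), g(1), … for moves {4, 7}:
g(0) = mex{} = 0
g(1) = mex{} = 0
g(2) = mex{} = 0
g(3) = mex{} = 0
g(4) = mex{0} = 1
g(5) = mex{0} = 1
g(6) = mex{0} = 1
g(7) = mex{0} = 1
g(8) = mex{0,1} = 2
So g(8) = 2.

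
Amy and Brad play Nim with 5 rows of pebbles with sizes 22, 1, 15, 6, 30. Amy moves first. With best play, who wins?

Brad wins

In binary:
  10110  (22)
  00001  (1)
  01111  (15)
  00110  (6)
  11110  (30)
  -----
  00000  (0)
The nim-sum is 0, so this is a P-position: the player to move is in a losing position under optimal play; Amy is about to move from it and so loses — Brad wins.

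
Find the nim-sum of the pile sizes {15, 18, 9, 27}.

15

Compute the nim-sum pairwise:
15 XOR 18 = 29
29 XOR 9 = 20
20 XOR 27 = 15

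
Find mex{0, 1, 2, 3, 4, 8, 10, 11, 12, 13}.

5

The values 0, 1, 2, 3, 4 are all present; 5 is the first non-negative integer missing from the set.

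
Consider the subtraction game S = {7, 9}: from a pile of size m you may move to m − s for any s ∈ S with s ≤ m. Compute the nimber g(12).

1

Grundy values for subtraction set {7, 9}:
k:     0  1  2  3  4  5  6  7  8  9 10 11 12
g(k):  0  0  0  0  0  0  0  1  1  1  1  1  1
So g(12) = 1.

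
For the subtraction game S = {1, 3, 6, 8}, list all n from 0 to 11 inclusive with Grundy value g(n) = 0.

Grundy values for subtraction set {1, 3, 6, 8}:
g(0) = mex{} = 0
g(1) = mex{0} = 1
g(2) = mex{1} = 0
g(3) = mex{0} = 1
g(4) = mex{1} = 0
g(5) = mex{0} = 1
g(6) = mex{0,1} = 2
g(7) = mex{0,1,2} = 3
g(8) = mex{0,1,3} = 2
g(9) = mex{1,2} = 0
g(10) = mex{0,3} = 1
g(11) = mex{1,2} = 0
The P-positions (g = 0) in 0..11 are 0, 2, 4, 9, 11.

0, 2, 4, 9, 11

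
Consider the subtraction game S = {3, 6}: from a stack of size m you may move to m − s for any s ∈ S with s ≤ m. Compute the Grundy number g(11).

0

Grundy values for subtraction set {3, 6}:
g(0) = mex{} = 0
g(1) = mex{} = 0
g(2) = mex{} = 0
g(3) = mex{0} = 1
g(4) = mex{0} = 1
g(5) = mex{0} = 1
g(6) = mex{0,1} = 2
g(7) = mex{0,1} = 2
g(8) = mex{0,1} = 2
g(9) = mex{1,2} = 0
g(10) = mex{1,2} = 0
g(11) = mex{1,2} = 0
So g(11) = 0.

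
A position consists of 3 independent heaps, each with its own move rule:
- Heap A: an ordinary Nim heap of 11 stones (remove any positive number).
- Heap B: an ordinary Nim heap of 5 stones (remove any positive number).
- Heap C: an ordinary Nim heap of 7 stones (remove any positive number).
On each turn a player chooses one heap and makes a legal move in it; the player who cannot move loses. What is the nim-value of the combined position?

Heap A is a plain Nim heap of size 11, so its Grundy value is 11.
Heap B is a plain Nim heap of size 5, so its Grundy value is 5.
Heap C is a plain Nim heap of size 7, so its Grundy value is 7.
By the Sprague-Grundy theorem, the Grundy value of a sum of independent games is the XOR of the component values.
Combined value = 11 XOR 5 XOR 7 = 9.

9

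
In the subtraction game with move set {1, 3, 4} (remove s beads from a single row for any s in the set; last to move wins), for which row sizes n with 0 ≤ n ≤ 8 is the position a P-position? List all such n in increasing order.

Grundy values for subtraction set {1, 3, 4}:
g(0) = mex{} = 0
g(1) = mex{0} = 1
g(2) = mex{1} = 0
g(3) = mex{0} = 1
g(4) = mex{0,1} = 2
g(5) = mex{0,1,2} = 3
g(6) = mex{0,1,3} = 2
g(7) = mex{1,2} = 0
g(8) = mex{0,2,3} = 1
The P-positions (g = 0) in 0..8 are 0, 2, 7.

0, 2, 7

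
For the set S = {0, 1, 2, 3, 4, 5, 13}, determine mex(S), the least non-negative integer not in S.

The values 0, 1, 2, 3, 4, 5 are all present; 6 is the first non-negative integer missing from the set.

6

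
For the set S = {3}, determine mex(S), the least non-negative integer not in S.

0 is not in the set, so the mex is 0.

0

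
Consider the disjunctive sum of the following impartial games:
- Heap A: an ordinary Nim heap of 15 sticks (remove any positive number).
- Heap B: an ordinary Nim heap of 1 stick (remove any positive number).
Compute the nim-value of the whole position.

14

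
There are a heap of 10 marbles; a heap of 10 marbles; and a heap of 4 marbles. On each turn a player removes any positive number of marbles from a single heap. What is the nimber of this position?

4

Nim-sum: 10 ^ 10 ^ 4 = 4.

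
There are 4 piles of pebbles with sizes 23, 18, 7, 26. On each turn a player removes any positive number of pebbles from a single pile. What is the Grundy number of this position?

Compute the nim-sum pairwise:
23 ^ 18 = 5
5 ^ 7 = 2
2 ^ 26 = 24

24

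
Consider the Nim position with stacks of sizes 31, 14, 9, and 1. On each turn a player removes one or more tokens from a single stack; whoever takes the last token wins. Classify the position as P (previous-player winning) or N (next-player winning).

N-position

Nim-sum: 31 XOR 14 XOR 9 XOR 1 = 25.
The nim-sum is 25 ≠ 0, so this is an N-position: the player to move can win.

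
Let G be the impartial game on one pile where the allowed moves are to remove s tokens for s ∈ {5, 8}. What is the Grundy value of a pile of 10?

2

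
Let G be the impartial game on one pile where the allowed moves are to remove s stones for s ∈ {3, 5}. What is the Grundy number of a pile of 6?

Compute g(0), g(1), … for moves {3, 5}:
k:     0  1  2  3  4  5  6
g(k):  0  0  0  1  1  1  2
So g(6) = 2.

2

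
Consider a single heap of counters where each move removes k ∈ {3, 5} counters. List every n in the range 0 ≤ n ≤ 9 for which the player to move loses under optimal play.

0, 1, 2, 8, 9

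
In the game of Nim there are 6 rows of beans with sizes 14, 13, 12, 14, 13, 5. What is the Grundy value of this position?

9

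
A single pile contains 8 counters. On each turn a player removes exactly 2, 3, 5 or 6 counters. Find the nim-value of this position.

Compute g(0), g(1), … for moves {2, 3, 5, 6}:
g(0) = mex{} = 0
g(1) = mex{} = 0
g(2) = mex{0} = 1
g(3) = mex{0} = 1
g(4) = mex{0,1} = 2
g(5) = mex{0,1} = 2
g(6) = mex{0,1,2} = 3
g(7) = mex{0,1,2} = 3
g(8) = mex{1,2,3} = 0
So g(8) = 0.

0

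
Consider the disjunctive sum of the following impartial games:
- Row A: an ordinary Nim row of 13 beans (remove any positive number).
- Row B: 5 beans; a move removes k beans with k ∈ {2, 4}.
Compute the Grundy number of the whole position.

Row A is a plain Nim row of size 13, so its Grundy value is 13.
Grundy values for row B (subtraction set {2, 4}):
g(0) = mex{} = 0
g(1) = mex{} = 0
g(2) = mex{0} = 1
g(3) = mex{0} = 1
g(4) = mex{0,1} = 2
g(5) = mex{0,1} = 2
So g(5) = 2.
By the Sprague-Grundy theorem, the Grundy value of a sum of independent games is the XOR of the component values.
Combined value = 13 ⊕ 2 = 15.

15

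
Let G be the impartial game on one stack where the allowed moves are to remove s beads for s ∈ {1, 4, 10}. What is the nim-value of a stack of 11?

2

Grundy values for subtraction set {1, 4, 10}:
k:     0  1  2  3  4  5  6  7  8  9 10 11
g(k):  0  1  0  1  2  0  1  0  1  2  3  2
So g(11) = 2.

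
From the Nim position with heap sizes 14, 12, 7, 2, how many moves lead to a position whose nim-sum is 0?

Nim-sum: 14 XOR 12 XOR 7 XOR 2 = 7.
The overall nim-sum is X = 7. A heap of size p has a winning move iff p XOR X < p (reduce it to p XOR X).
  14: 14 XOR 7 = 9 < 14 — winning move (to 9).
  12: 12 XOR 7 = 11 < 12 — winning move (to 11).
  7: 7 XOR 7 = 0 < 7 — winning move (to 0).
  2: 2 XOR 7 = 5 ≥ 2 — no move.
That gives 3 winning moves.

3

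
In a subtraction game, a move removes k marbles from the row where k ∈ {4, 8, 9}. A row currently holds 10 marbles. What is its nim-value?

2

Build the Grundy sequence with g(k) = mex{g(k−s) : s ∈ {4, 8, 9}, s ≤ k}:
g(0) = mex{} = 0
g(1) = mex{} = 0
g(2) = mex{} = 0
g(3) = mex{} = 0
g(4) = mex{0} = 1
g(5) = mex{0} = 1
g(6) = mex{0} = 1
g(7) = mex{0} = 1
g(8) = mex{0,1} = 2
g(9) = mex{0,1} = 2
g(10) = mex{0,1} = 2
So g(10) = 2.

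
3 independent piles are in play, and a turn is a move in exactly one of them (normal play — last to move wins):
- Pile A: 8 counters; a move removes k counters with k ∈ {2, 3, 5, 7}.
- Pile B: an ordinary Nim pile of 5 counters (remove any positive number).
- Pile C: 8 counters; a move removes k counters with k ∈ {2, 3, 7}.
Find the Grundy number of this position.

0

Grundy values for pile A (subtraction set {2, 3, 5, 7}):
g(0) = mex{} = 0
g(1) = mex{} = 0
g(2) = mex{0} = 1
g(3) = mex{0} = 1
g(4) = mex{0,1} = 2
g(5) = mex{0,1} = 2
g(6) = mex{0,1,2} = 3
g(7) = mex{0,1,2} = 3
g(8) = mex{0,1,2,3} = 4
So g(8) = 4.
Pile B is a plain Nim pile of size 5, so its Grundy value is 5.
Grundy values for pile C (subtraction set {2, 3, 7}):
g(0) = mex{} = 0
g(1) = mex{} = 0
g(2) = mex{0} = 1
g(3) = mex{0} = 1
g(4) = mex{0,1} = 2
g(5) = mex{1} = 0
g(6) = mex{1,2} = 0
g(7) = mex{0,2} = 1
g(8) = mex{0} = 1
So g(8) = 1.
By the Sprague-Grundy theorem, the Grundy value of a sum of independent games is the XOR of the component values.
Combined value = 4 XOR 5 XOR 1 = 0.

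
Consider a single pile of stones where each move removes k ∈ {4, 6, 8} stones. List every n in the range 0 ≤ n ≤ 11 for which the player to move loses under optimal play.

0, 1, 2, 3

Grundy values for subtraction set {4, 6, 8}:
g(0) = mex{} = 0
g(1) = mex{} = 0
g(2) = mex{} = 0
g(3) = mex{} = 0
g(4) = mex{0} = 1
g(5) = mex{0} = 1
g(6) = mex{0} = 1
g(7) = mex{0} = 1
g(8) = mex{0,1} = 2
g(9) = mex{0,1} = 2
g(10) = mex{0,1} = 2
g(11) = mex{0,1} = 2
The P-positions (g = 0) in 0..11 are 0, 1, 2, 3.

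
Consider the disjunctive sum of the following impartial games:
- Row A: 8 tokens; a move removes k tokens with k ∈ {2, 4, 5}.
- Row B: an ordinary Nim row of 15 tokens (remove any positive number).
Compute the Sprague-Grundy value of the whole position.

15

Grundy values for row A (subtraction set {2, 4, 5}):
g(0) = mex{} = 0
g(1) = mex{} = 0
g(2) = mex{0} = 1
g(3) = mex{0} = 1
g(4) = mex{0,1} = 2
g(5) = mex{0,1} = 2
g(6) = mex{0,1,2} = 3
g(7) = mex{1,2} = 0
g(8) = mex{1,2,3} = 0
So g(8) = 0.
Row B is a plain Nim row of size 15, so its Grundy value is 15.
The value of a disjunctive sum is the nim-sum of the parts.
Combined value = 0 ⊕ 15 = 15.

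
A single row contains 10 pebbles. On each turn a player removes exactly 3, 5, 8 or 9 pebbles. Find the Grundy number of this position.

3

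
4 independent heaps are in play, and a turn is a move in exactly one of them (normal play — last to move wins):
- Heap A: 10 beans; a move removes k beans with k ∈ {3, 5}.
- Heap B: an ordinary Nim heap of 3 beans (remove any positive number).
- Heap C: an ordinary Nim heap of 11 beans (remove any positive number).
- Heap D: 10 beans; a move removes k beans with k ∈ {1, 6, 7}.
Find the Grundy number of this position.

10

For heap A, compute g(0), g(1), … with moves {3, 5}:
k:     0  1  2  3  4  5  6  7  8  9 10
g(k):  0  0  0  1  1  1  2  2  0  0  0
So g(10) = 0.
Heap B is a plain Nim heap of size 3, so its Grundy value is 3.
Heap C is a plain Nim heap of size 11, so its Grundy value is 11.
Build the Grundy sequence for heap D with g(k) = mex{g(k−s) : s ∈ {1, 6, 7}, s ≤ k}:
k:     0  1  2  3  4  5  6  7  8  9 10
g(k):  0  1  0  1  0  1  2  3  2  3  2
So g(10) = 2.
The value of a disjunctive sum is the nim-sum of the parts.
Combined value = 0 XOR 3 XOR 11 XOR 2 = 10.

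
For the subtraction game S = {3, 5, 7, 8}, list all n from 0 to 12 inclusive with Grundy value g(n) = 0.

Build the Grundy sequence with g(k) = mex{g(k−s) : s ∈ {3, 5, 7, 8}, s ≤ k}:
g(0) = mex{} = 0
g(1) = mex{} = 0
g(2) = mex{} = 0
g(3) = mex{0} = 1
g(4) = mex{0} = 1
g(5) = mex{0} = 1
g(6) = mex{0,1} = 2
g(7) = mex{0,1} = 2
g(8) = mex{0,1} = 2
g(9) = mex{0,1,2} = 3
g(10) = mex{0,1,2} = 3
g(11) = mex{1,2} = 0
g(12) = mex{1,2,3} = 0
The P-positions (g = 0) in 0..12 are 0, 1, 2, 11, 12.

0, 1, 2, 11, 12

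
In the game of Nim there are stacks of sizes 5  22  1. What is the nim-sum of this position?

18

In binary:
  00101  (5)
  10110  (22)
  00001  (1)
  -----
  10010  (18)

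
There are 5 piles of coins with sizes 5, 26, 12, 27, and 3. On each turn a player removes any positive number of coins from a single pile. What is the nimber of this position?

Nim-sum: 5 ⊕ 26 ⊕ 12 ⊕ 27 ⊕ 3 = 11.

11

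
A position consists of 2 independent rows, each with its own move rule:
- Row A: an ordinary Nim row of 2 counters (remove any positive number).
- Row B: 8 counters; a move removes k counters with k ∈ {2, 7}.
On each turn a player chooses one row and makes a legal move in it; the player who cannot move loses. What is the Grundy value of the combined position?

Row A is a plain Nim row of size 2, so its Grundy value is 2.
Grundy values for row B (subtraction set {2, 7}):
k:     0  1  2  3  4  5  6  7  8
g(k):  0  0  1  1  0  0  1  1  2
So g(8) = 2.
By the Sprague-Grundy theorem, the Grundy value of a sum of independent games is the XOR of the component values.
Combined value = 2 ⊕ 2 = 0.

0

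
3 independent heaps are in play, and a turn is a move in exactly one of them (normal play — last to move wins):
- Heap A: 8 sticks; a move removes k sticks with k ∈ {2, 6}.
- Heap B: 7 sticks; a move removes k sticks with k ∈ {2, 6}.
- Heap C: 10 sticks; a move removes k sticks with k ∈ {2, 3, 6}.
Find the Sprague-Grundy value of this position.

1

For heap A, compute g(0), g(1), … with moves {2, 6}:
k:     0  1  2  3  4  5  6  7  8
g(k):  0  0  1  1  0  0  1  1  0
So g(8) = 0.
Grundy values for heap B (subtraction set {2, 6}):
k:     0  1  2  3  4  5  6  7
g(k):  0  0  1  1  0  0  1  1
So g(7) = 1.
Build the Grundy sequence for heap C with g(k) = mex{g(k−s) : s ∈ {2, 3, 6}, s ≤ k}:
k:     0  1  2  3  4  5  6  7  8  9 10
g(k):  0  0  1  1  2  0  3  1  2  0  0
So g(10) = 0.
The value of a disjunctive sum is the nim-sum of the parts.
Combined value = 0 XOR 1 XOR 0 = 1.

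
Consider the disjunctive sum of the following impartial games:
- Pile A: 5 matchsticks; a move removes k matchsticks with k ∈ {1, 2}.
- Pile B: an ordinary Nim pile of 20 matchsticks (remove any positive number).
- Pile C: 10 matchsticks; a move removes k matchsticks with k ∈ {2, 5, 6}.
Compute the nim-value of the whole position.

23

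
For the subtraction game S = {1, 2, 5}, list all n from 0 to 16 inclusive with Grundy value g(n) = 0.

0, 3, 6, 9, 12, 15

Grundy values for subtraction set {1, 2, 5}:
k:     0  1  2  3  4  5  6  7  8  9 10 11 12 13 14 15 16
g(k):  0  1  2  0  1  2  0  1  2  0  1  2  0  1  2  0  1
The P-positions (g = 0) in 0..16 are 0, 3, 6, 9, 12, 15.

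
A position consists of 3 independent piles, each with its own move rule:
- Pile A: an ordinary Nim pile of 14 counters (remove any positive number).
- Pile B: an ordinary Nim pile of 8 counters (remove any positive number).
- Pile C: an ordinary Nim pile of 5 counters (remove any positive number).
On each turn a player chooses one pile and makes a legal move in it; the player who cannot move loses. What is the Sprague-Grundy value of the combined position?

Pile A is a plain Nim pile of size 14, so its Grundy value is 14.
Pile B is a plain Nim pile of size 8, so its Grundy value is 8.
Pile C is a plain Nim pile of size 5, so its Grundy value is 5.
By the Sprague-Grundy theorem, the Grundy value of a sum of independent games is the XOR of the component values.
Combined value = 14 ⊕ 8 ⊕ 5 = 3.

3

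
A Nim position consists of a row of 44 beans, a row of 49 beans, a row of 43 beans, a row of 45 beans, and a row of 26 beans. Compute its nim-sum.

1

Nim-sum: 44 ^ 49 ^ 43 ^ 45 ^ 26 = 1.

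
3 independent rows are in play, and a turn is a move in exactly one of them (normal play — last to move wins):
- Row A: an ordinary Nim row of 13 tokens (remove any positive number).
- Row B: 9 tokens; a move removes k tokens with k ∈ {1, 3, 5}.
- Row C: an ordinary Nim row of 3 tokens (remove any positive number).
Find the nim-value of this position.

15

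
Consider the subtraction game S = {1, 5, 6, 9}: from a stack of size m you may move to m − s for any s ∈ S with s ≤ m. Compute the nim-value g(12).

Build the Grundy sequence with g(k) = mex{g(k−s) : s ∈ {1, 5, 6, 9}, s ≤ k}:
g(0) = mex{} = 0
g(1) = mex{0} = 1
g(2) = mex{1} = 0
g(3) = mex{0} = 1
g(4) = mex{1} = 0
g(5) = mex{0} = 1
g(6) = mex{0,1} = 2
g(7) = mex{0,1,2} = 3
g(8) = mex{0,1,3} = 2
g(9) = mex{0,1,2} = 3
g(10) = mex{0,1,3} = 2
g(11) = mex{0,1,2} = 3
g(12) = mex{1,2,3} = 0
So g(12) = 0.

0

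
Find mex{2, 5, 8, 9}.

0

0 is not in the set, so the mex is 0.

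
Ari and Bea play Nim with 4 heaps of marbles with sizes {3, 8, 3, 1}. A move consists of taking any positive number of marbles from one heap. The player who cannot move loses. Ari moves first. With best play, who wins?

Ari wins

Nim-sum: 3 ⊕ 8 ⊕ 3 ⊕ 1 = 9.
The nim-sum is 9 ≠ 0, so this is an N-position: the player to move can win; Ari has a winning move.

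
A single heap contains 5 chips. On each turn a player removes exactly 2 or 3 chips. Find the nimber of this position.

0

Build the Grundy sequence with g(k) = mex{g(k−s) : s ∈ {2, 3}, s ≤ k}:
g(0) = mex{} = 0
g(1) = mex{} = 0
g(2) = mex{0} = 1
g(3) = mex{0} = 1
g(4) = mex{0,1} = 2
g(5) = mex{1} = 0
So g(5) = 0.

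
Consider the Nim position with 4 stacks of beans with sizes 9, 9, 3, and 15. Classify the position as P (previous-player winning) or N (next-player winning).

N-position

Write each in binary and XOR column by column:
  1001  (9)
  1001  (9)
  0011  (3)
  1111  (15)
  ----
  1100  (12)
The nim-sum is 12 ≠ 0, so this is an N-position: the player to move can win.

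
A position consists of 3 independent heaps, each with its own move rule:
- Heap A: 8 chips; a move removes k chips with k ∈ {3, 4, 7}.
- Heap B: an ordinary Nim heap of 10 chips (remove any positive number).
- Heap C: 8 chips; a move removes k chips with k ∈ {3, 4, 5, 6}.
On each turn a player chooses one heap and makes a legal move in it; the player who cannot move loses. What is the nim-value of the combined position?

10

For heap A, compute g(0), g(1), … with moves {3, 4, 7}:
k:     0  1  2  3  4  5  6  7  8
g(k):  0  0  0  1  1  1  2  2  2
So g(8) = 2.
Heap B is a plain Nim heap of size 10, so its Grundy value is 10.
For heap C, compute g(0), g(1), … with moves {3, 4, 5, 6}:
k:     0  1  2  3  4  5  6  7  8
g(k):  0  0  0  1  1  1  2  2  2
So g(8) = 2.
By the Sprague-Grundy theorem, the Grundy value of a sum of independent games is the XOR of the component values.
Combined value = 2 XOR 10 XOR 2 = 10.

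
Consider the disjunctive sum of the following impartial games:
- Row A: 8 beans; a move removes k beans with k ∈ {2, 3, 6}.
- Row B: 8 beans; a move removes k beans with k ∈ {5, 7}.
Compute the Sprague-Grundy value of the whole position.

Grundy values for row A (subtraction set {2, 3, 6}):
k:     0  1  2  3  4  5  6  7  8
g(k):  0  0  1  1  2  0  3  1  2
So g(8) = 2.
Grundy values for row B (subtraction set {5, 7}):
k:     0  1  2  3  4  5  6  7  8
g(k):  0  0  0  0  0  1  1  1  1
So g(8) = 1.
By the Sprague-Grundy theorem, the Grundy value of a sum of independent games is the XOR of the component values.
Combined value = 2 XOR 1 = 3.

3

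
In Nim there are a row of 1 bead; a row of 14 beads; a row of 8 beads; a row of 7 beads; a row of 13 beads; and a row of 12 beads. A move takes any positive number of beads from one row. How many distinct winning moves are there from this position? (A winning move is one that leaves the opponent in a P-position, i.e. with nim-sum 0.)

Nim-sum: 1 ^ 14 ^ 8 ^ 7 ^ 13 ^ 12 = 1.
The overall nim-sum is X = 1. A row of size p has a winning move iff p XOR X < p (reduce it to p XOR X).
  1: 1 XOR 1 = 0 < 1 — winning move (to 0).
  14: 14 XOR 1 = 15 ≥ 14 — no move.
  8: 8 XOR 1 = 9 ≥ 8 — no move.
  7: 7 XOR 1 = 6 < 7 — winning move (to 6).
  13: 13 XOR 1 = 12 < 13 — winning move (to 12).
  12: 12 XOR 1 = 13 ≥ 12 — no move.
That gives 3 winning moves.

3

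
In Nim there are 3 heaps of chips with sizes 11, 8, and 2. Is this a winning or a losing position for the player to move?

Compute the nim-sum pairwise:
11 ⊕ 8 = 3
3 ⊕ 2 = 1
The nim-sum is 1 ≠ 0, so this is an N-position: the player to move can win.

Winning position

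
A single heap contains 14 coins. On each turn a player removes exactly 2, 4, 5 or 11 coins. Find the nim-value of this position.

0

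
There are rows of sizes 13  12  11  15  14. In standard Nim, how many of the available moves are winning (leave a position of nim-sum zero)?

5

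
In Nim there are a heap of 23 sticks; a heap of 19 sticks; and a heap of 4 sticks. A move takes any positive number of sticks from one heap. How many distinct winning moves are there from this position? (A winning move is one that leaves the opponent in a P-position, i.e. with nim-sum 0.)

0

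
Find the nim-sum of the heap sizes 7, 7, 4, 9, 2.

15

Nim-sum: 7 ⊕ 7 ⊕ 4 ⊕ 9 ⊕ 2 = 15.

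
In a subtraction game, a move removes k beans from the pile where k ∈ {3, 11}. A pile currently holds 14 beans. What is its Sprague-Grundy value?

0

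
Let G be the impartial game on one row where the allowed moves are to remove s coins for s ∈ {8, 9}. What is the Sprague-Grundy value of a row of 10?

1

Compute g(0), g(1), … for moves {8, 9}:
k:     0  1  2  3  4  5  6  7  8  9 10
g(k):  0  0  0  0  0  0  0  0  1  1  1
So g(10) = 1.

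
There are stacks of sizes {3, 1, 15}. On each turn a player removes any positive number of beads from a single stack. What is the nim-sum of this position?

Compute the nim-sum pairwise:
3 ^ 1 = 2
2 ^ 15 = 13

13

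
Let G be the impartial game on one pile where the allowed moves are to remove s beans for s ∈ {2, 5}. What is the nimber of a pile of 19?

2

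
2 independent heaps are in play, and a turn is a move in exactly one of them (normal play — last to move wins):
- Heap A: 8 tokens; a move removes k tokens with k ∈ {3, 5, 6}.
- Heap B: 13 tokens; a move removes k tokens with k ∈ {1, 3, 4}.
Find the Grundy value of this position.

Grundy values for heap A (subtraction set {3, 5, 6}):
k:     0  1  2  3  4  5  6  7  8
g(k):  0  0  0  1  1  1  2  2  2
So g(8) = 2.
Build the Grundy sequence for heap B with g(k) = mex{g(k−s) : s ∈ {1, 3, 4}, s ≤ k}:
g(0) = mex{} = 0
g(1) = mex{0} = 1
g(2) = mex{1} = 0
g(3) = mex{0} = 1
g(4) = mex{0,1} = 2
g(5) = mex{0,1,2} = 3
g(6) = mex{0,1,3} = 2
g(7) = mex{1,2} = 0
g(8) = mex{0,2,3} = 1
g(9) = mex{1,2,3} = 0
g(10) = mex{0,2} = 1
g(11) = mex{0,1} = 2
g(12) = mex{0,1,2} = 3
g(13) = mex{0,1,3} = 2
So g(13) = 2.
The value of a disjunctive sum is the nim-sum of the parts.
Combined value = 2 XOR 2 = 0.

0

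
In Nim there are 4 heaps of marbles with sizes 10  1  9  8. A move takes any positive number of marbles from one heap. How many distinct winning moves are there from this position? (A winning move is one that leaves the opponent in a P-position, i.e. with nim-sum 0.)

Bitwise XOR of the heap sizes:
  1010  (10)
  0001  (1)
  1001  (9)
  1000  (8)
  ----
  1010  (10)
The overall nim-sum is X = 10. A heap of size p has a winning move iff p XOR X < p (reduce it to p XOR X).
  10: 10 XOR 10 = 0 < 10 — winning move (to 0).
  1: 1 XOR 10 = 11 ≥ 1 — no move.
  9: 9 XOR 10 = 3 < 9 — winning move (to 3).
  8: 8 XOR 10 = 2 < 8 — winning move (to 2).
That gives 3 winning moves.

3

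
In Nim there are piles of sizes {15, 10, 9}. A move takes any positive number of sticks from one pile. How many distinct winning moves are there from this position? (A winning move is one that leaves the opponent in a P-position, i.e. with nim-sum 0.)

3

Write each in binary and XOR column by column:
  1111  (15)
  1010  (10)
  1001  (9)
  ----
  1100  (12)
The overall nim-sum is X = 12. A pile of size p has a winning move iff p XOR X < p (reduce it to p XOR X).
  15: 15 XOR 12 = 3 < 15 — winning move (to 3).
  10: 10 XOR 12 = 6 < 10 — winning move (to 6).
  9: 9 XOR 12 = 5 < 9 — winning move (to 5).
That gives 3 winning moves.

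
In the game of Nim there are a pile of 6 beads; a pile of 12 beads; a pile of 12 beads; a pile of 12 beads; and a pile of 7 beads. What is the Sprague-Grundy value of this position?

Nim-sum: 6 XOR 12 XOR 12 XOR 12 XOR 7 = 13.

13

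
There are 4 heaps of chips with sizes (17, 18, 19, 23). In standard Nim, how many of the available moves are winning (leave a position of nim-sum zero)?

1

Bitwise XOR of the heap sizes:
  10001  (17)
  10010  (18)
  10011  (19)
  10111  (23)
  -----
  00111  (7)
The overall nim-sum is X = 7. A heap of size p has a winning move iff p XOR X < p (reduce it to p XOR X).
  17: 17 XOR 7 = 22 ≥ 17 — no move.
  18: 18 XOR 7 = 21 ≥ 18 — no move.
  19: 19 XOR 7 = 20 ≥ 19 — no move.
  23: 23 XOR 7 = 16 < 23 — winning move (to 16).
That gives 1 winning move.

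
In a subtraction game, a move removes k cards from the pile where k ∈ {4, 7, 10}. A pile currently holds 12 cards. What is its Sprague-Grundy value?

3

Build the Grundy sequence with g(k) = mex{g(k−s) : s ∈ {4, 7, 10}, s ≤ k}:
k:     0  1  2  3  4  5  6  7  8  9 10 11 12
g(k):  0  0  0  0  1  1  1  1  2  2  2  2  3
So g(12) = 3.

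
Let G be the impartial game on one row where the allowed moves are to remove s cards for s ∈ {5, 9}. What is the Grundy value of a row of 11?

2

Compute g(0), g(1), … for moves {5, 9}:
k:     0  1  2  3  4  5  6  7  8  9 10 11
g(k):  0  0  0  0  0  1  1  1  1  1  2  2
So g(11) = 2.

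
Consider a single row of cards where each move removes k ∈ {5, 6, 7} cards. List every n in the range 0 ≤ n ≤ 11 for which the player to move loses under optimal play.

Grundy values for subtraction set {5, 6, 7}:
g(0) = mex{} = 0
g(1) = mex{} = 0
g(2) = mex{} = 0
g(3) = mex{} = 0
g(4) = mex{} = 0
g(5) = mex{0} = 1
g(6) = mex{0} = 1
g(7) = mex{0} = 1
g(8) = mex{0} = 1
g(9) = mex{0} = 1
g(10) = mex{0,1} = 2
g(11) = mex{0,1} = 2
The P-positions (g = 0) in 0..11 are 0, 1, 2, 3, 4.

0, 1, 2, 3, 4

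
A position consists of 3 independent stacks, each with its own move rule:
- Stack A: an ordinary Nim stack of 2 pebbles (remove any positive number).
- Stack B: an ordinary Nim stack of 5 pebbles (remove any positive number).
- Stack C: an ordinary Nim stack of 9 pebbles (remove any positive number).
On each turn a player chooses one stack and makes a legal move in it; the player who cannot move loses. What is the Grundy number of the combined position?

Stack A is a plain Nim stack of size 2, so its Grundy value is 2.
Stack B is a plain Nim stack of size 5, so its Grundy value is 5.
Stack C is a plain Nim stack of size 9, so its Grundy value is 9.
By the Sprague-Grundy theorem, the Grundy value of a sum of independent games is the XOR of the component values.
Combined value = 2 ⊕ 5 ⊕ 9 = 14.

14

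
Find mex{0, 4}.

0 is in the set but 1 is not, so the mex is 1.

1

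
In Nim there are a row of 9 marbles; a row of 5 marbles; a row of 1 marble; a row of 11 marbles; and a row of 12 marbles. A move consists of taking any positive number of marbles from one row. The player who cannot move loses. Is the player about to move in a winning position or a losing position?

Winning position

Compute the nim-sum pairwise:
9 XOR 5 = 12
12 XOR 1 = 13
13 XOR 11 = 6
6 XOR 12 = 10
The nim-sum is 10 ≠ 0, so this is an N-position: the player to move can win.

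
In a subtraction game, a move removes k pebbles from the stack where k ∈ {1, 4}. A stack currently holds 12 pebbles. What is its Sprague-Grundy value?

Compute g(0), g(1), … for moves {1, 4}:
g(0) = mex{} = 0
g(1) = mex{0} = 1
g(2) = mex{1} = 0
g(3) = mex{0} = 1
g(4) = mex{0,1} = 2
g(5) = mex{1,2} = 0
g(6) = mex{0} = 1
g(7) = mex{1} = 0
g(8) = mex{0,2} = 1
g(9) = mex{0,1} = 2
g(10) = mex{1,2} = 0
g(11) = mex{0} = 1
g(12) = mex{1} = 0
So g(12) = 0.

0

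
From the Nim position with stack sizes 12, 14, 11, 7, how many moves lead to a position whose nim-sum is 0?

Nim-sum: 12 ^ 14 ^ 11 ^ 7 = 14.
The overall nim-sum is X = 14. A stack of size p has a winning move iff p XOR X < p (reduce it to p XOR X).
  12: 12 XOR 14 = 2 < 12 — winning move (to 2).
  14: 14 XOR 14 = 0 < 14 — winning move (to 0).
  11: 11 XOR 14 = 5 < 11 — winning move (to 5).
  7: 7 XOR 14 = 9 ≥ 7 — no move.
That gives 3 winning moves.

3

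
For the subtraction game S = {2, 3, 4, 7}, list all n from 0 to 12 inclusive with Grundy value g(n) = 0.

Grundy values for subtraction set {2, 3, 4, 7}:
k:     0  1  2  3  4  5  6  7  8  9 10 11 12
g(k):  0  0  1  1  2  2  0  3  1  4  2  0  0
The P-positions (g = 0) in 0..12 are 0, 1, 6, 11, 12.

0, 1, 6, 11, 12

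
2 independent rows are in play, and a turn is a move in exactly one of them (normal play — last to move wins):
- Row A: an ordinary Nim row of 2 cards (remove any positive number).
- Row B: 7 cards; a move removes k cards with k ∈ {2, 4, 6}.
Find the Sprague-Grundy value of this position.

Row A is a plain Nim row of size 2, so its Grundy value is 2.
For row B, compute g(0), g(1), … with moves {2, 4, 6}:
g(0) = mex{} = 0
g(1) = mex{} = 0
g(2) = mex{0} = 1
g(3) = mex{0} = 1
g(4) = mex{0,1} = 2
g(5) = mex{0,1} = 2
g(6) = mex{0,1,2} = 3
g(7) = mex{0,1,2} = 3
So g(7) = 3.
By the Sprague-Grundy theorem, the Grundy value of a sum of independent games is the XOR of the component values.
Combined value = 2 XOR 3 = 1.

1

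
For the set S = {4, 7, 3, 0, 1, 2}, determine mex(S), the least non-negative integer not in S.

The values 0, 1, 2, 3, 4 are all present; 5 is the first non-negative integer missing from the set.

5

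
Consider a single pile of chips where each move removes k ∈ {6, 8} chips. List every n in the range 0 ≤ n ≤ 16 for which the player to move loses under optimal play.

0, 1, 2, 3, 4, 5, 14, 15, 16

Compute g(0), g(1), … for moves {6, 8}:
k:     0  1  2  3  4  5  6  7  8  9 10 11 12 13 14 15 16
g(k):  0  0  0  0  0  0  1  1  1  1  1  1  2  2  0  0  0
The P-positions (g = 0) in 0..16 are 0, 1, 2, 3, 4, 5, 14, 15, 16.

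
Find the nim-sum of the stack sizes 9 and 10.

Nim-sum: 9 ⊕ 10 = 3.

3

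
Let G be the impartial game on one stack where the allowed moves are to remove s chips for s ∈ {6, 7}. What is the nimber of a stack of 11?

1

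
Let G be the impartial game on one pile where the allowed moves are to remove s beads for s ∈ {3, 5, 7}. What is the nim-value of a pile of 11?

0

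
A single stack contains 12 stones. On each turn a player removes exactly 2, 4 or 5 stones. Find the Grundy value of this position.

2

Compute g(0), g(1), … for moves {2, 4, 5}:
g(0) = mex{} = 0
g(1) = mex{} = 0
g(2) = mex{0} = 1
g(3) = mex{0} = 1
g(4) = mex{0,1} = 2
g(5) = mex{0,1} = 2
g(6) = mex{0,1,2} = 3
g(7) = mex{1,2} = 0
g(8) = mex{1,2,3} = 0
g(9) = mex{0,2} = 1
g(10) = mex{0,2,3} = 1
g(11) = mex{0,1,3} = 2
g(12) = mex{0,1} = 2
So g(12) = 2.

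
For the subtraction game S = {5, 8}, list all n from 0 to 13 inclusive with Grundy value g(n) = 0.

Build the Grundy sequence with g(k) = mex{g(k−s) : s ∈ {5, 8}, s ≤ k}:
k:     0  1  2  3  4  5  6  7  8  9 10 11 12 13
g(k):  0  0  0  0  0  1  1  1  1  1  2  2  2  0
The P-positions (g = 0) in 0..13 are 0, 1, 2, 3, 4, 13.

0, 1, 2, 3, 4, 13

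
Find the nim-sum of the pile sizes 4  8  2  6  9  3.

2

Compute the nim-sum pairwise:
4 XOR 8 = 12
12 XOR 2 = 14
14 XOR 6 = 8
8 XOR 9 = 1
1 XOR 3 = 2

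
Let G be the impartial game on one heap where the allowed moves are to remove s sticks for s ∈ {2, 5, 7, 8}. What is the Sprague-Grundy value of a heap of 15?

1

Build the Grundy sequence with g(k) = mex{g(k−s) : s ∈ {2, 5, 7, 8}, s ≤ k}:
k:     0  1  2  3  4  5  6  7  8  9 10 11 12 13 14 15
g(k):  0  0  1  1  0  2  1  3  2  2  0  3  1  0  0  1
So g(15) = 1.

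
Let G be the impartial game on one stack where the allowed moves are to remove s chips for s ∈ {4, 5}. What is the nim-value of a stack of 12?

Build the Grundy sequence with g(k) = mex{g(k−s) : s ∈ {4, 5}, s ≤ k}:
k:     0  1  2  3  4  5  6  7  8  9 10 11 12
g(k):  0  0  0  0  1  1  1  1  2  0  0  0  0
So g(12) = 0.

0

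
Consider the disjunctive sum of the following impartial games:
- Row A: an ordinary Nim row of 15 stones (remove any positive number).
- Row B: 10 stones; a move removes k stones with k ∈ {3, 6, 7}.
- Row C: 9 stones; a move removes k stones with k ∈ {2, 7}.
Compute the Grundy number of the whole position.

Row A is a plain Nim row of size 15, so its Grundy value is 15.
Grundy values for row B (subtraction set {3, 6, 7}):
k:     0  1  2  3  4  5  6  7  8  9 10
g(k):  0  0  0  1  1  1  2  2  2  3  0
So g(10) = 0.
Build the Grundy sequence for row C with g(k) = mex{g(k−s) : s ∈ {2, 7}, s ≤ k}:
k:     0  1  2  3  4  5  6  7  8  9
g(k):  0  0  1  1  0  0  1  1  2  0
So g(9) = 0.
The value of a disjunctive sum is the nim-sum of the parts.
Combined value = 15 XOR 0 XOR 0 = 15.

15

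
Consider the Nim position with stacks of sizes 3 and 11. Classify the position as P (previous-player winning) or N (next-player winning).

Nim-sum: 3 XOR 11 = 8.
The nim-sum is 8 ≠ 0, so this is an N-position: the player to move can win.

N-position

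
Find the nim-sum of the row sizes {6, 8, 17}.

Write each in binary and XOR column by column:
  00110  (6)
  01000  (8)
  10001  (17)
  -----
  11111  (31)

31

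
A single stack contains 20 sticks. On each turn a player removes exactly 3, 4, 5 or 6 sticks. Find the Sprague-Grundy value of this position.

Compute g(0), g(1), … for moves {3, 4, 5, 6}:
k:     0  1  2  3  4  5  6  7  8  9 10 11 12 13 14 15 16 17 18 19 20
g(k):  0  0  0  1  1  1  2  2  2  0  0  0  1  1  1  2  2  2  0  0  0
So g(20) = 0.

0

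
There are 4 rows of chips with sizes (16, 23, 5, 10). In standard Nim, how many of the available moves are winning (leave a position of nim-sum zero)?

Nim-sum: 16 XOR 23 XOR 5 XOR 10 = 8.
The overall nim-sum is X = 8. A row of size p has a winning move iff p XOR X < p (reduce it to p XOR X).
  16: 16 XOR 8 = 24 ≥ 16 — no move.
  23: 23 XOR 8 = 31 ≥ 23 — no move.
  5: 5 XOR 8 = 13 ≥ 5 — no move.
  10: 10 XOR 8 = 2 < 10 — winning move (to 2).
That gives 1 winning move.

1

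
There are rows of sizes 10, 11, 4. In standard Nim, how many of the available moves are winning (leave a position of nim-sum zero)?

1

Nim-sum: 10 ⊕ 11 ⊕ 4 = 5.
The overall nim-sum is X = 5. A row of size p has a winning move iff p XOR X < p (reduce it to p XOR X).
  10: 10 XOR 5 = 15 ≥ 10 — no move.
  11: 11 XOR 5 = 14 ≥ 11 — no move.
  4: 4 XOR 5 = 1 < 4 — winning move (to 1).
That gives 1 winning move.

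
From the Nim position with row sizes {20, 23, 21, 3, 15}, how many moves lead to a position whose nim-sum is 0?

Nim-sum: 20 ^ 23 ^ 21 ^ 3 ^ 15 = 26.
The overall nim-sum is X = 26. A row of size p has a winning move iff p XOR X < p (reduce it to p XOR X).
  20: 20 XOR 26 = 14 < 20 — winning move (to 14).
  23: 23 XOR 26 = 13 < 23 — winning move (to 13).
  21: 21 XOR 26 = 15 < 21 — winning move (to 15).
  3: 3 XOR 26 = 25 ≥ 3 — no move.
  15: 15 XOR 26 = 21 ≥ 15 — no move.
That gives 3 winning moves.

3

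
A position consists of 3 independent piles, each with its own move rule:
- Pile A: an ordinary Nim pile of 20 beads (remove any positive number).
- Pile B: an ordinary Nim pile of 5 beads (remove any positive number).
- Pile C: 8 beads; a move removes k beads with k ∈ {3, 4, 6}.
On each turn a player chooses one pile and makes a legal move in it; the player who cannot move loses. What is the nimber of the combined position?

19

Pile A is a plain Nim pile of size 20, so its Grundy value is 20.
Pile B is a plain Nim pile of size 5, so its Grundy value is 5.
For pile C, compute g(0), g(1), … with moves {3, 4, 6}:
k:     0  1  2  3  4  5  6  7  8
g(k):  0  0  0  1  1  1  2  2  2
So g(8) = 2.
By the Sprague-Grundy theorem, the Grundy value of a sum of independent games is the XOR of the component values.
Combined value = 20 ⊕ 5 ⊕ 2 = 19.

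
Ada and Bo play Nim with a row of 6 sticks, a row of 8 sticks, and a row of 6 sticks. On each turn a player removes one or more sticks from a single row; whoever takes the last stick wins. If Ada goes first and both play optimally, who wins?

Write each in binary and XOR column by column:
  0110  (6)
  1000  (8)
  0110  (6)
  ----
  1000  (8)
The nim-sum is 8 ≠ 0, so this is an N-position: the player to move can win; Ada has a winning move.

Ada wins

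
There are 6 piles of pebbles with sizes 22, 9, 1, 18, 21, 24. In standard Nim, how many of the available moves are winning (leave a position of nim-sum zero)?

Compute the nim-sum pairwise:
22 ⊕ 9 = 31
31 ⊕ 1 = 30
30 ⊕ 18 = 12
12 ⊕ 21 = 25
25 ⊕ 24 = 1
The overall nim-sum is X = 1. A pile of size p has a winning move iff p XOR X < p (reduce it to p XOR X).
  22: 22 XOR 1 = 23 ≥ 22 — no move.
  9: 9 XOR 1 = 8 < 9 — winning move (to 8).
  1: 1 XOR 1 = 0 < 1 — winning move (to 0).
  18: 18 XOR 1 = 19 ≥ 18 — no move.
  21: 21 XOR 1 = 20 < 21 — winning move (to 20).
  24: 24 XOR 1 = 25 ≥ 24 — no move.
That gives 3 winning moves.

3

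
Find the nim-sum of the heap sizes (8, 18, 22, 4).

Compute the nim-sum pairwise:
8 ⊕ 18 = 26
26 ⊕ 22 = 12
12 ⊕ 4 = 8

8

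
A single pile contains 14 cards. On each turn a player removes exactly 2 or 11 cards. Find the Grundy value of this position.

0

Build the Grundy sequence with g(k) = mex{g(k−s) : s ∈ {2, 11}, s ≤ k}:
g(0) = mex{} = 0
g(1) = mex{} = 0
g(2) = mex{0} = 1
g(3) = mex{0} = 1
g(4) = mex{1} = 0
g(5) = mex{1} = 0
g(6) = mex{0} = 1
g(7) = mex{0} = 1
g(8) = mex{1} = 0
g(9) = mex{1} = 0
g(10) = mex{0} = 1
g(11) = mex{0} = 1
g(12) = mex{0,1} = 2
g(13) = mex{1} = 0
g(14) = mex{1,2} = 0
So g(14) = 0.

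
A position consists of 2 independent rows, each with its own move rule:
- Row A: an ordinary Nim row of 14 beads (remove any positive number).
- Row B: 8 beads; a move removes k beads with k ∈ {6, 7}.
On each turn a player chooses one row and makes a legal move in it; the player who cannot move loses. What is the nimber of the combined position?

15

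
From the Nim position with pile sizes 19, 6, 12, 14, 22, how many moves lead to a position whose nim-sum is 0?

1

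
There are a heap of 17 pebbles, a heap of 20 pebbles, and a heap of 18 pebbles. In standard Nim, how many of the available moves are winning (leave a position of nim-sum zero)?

In binary:
  10001  (17)
  10100  (20)
  10010  (18)
  -----
  10111  (23)
The overall nim-sum is X = 23. A heap of size p has a winning move iff p XOR X < p (reduce it to p XOR X).
  17: 17 XOR 23 = 6 < 17 — winning move (to 6).
  20: 20 XOR 23 = 3 < 20 — winning move (to 3).
  18: 18 XOR 23 = 5 < 18 — winning move (to 5).
That gives 3 winning moves.

3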